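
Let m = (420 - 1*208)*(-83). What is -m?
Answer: 17596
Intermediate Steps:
m = -17596 (m = (420 - 208)*(-83) = 212*(-83) = -17596)
-m = -1*(-17596) = 17596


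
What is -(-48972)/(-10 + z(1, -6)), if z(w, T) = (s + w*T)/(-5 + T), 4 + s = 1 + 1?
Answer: -89782/17 ≈ -5281.3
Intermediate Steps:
s = -2 (s = -4 + (1 + 1) = -4 + 2 = -2)
z(w, T) = (-2 + T*w)/(-5 + T) (z(w, T) = (-2 + w*T)/(-5 + T) = (-2 + T*w)/(-5 + T))
-(-48972)/(-10 + z(1, -6)) = -(-48972)/(-10 + (-2 - 6*1)/(-5 - 6)) = -(-48972)/(-10 + (-2 - 6)/(-11)) = -(-48972)/(-10 - 1/11*(-8)) = -(-48972)/(-10 + 8/11) = -(-48972)/(-102/11) = -(-48972)*(-11)/102 = -1113*242/51 = -89782/17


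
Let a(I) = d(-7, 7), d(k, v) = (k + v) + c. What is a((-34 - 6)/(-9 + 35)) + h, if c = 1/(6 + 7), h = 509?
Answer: 6618/13 ≈ 509.08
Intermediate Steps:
c = 1/13 ≈ 0.076923
d(k, v) = 1/13 + k + v (d(k, v) = (k + v) + 1/13 = 1/13 + k + v)
a(I) = 1/13 (a(I) = 1/13 - 7 + 7 = 1/13)
a((-34 - 6)/(-9 + 35)) + h = 1/13 + 509 = 6618/13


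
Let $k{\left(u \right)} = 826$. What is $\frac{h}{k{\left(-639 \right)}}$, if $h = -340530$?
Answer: $- \frac{170265}{413} \approx -412.26$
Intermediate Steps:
$\frac{h}{k{\left(-639 \right)}} = - \frac{340530}{826} = \left(-340530\right) \frac{1}{826} = - \frac{170265}{413}$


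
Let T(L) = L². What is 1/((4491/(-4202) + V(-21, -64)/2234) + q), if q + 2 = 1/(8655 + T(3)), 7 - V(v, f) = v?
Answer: -20332822488/62139703667 ≈ -0.32721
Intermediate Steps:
V(v, f) = 7 - v
q = -17327/8664 (q = -2 + 1/(8655 + 3²) = -2 + 1/(8655 + 9) = -2 + 1/8664 = -17327/8664 ≈ -1.9999)
1/((4491/(-4202) + V(-21, -64)/2234) + q) = 1/((4491/(-4202) + (7 - 1*(-21))/2234) - 17327/8664) = 1/((4491*(-1/4202) + (7 + 21)*(1/2234)) - 17327/8664) = 1/((-4491/4202 + 28*(1/2234)) - 17327/8664) = 1/((-4491/4202 + 14/1117) - 17327/8664) = 1/(-4957619/4693634 - 17327/8664) = 1/(-62139703667/20332822488) = -20332822488/62139703667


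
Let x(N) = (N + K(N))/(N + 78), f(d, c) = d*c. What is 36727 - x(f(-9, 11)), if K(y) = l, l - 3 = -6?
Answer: 257055/7 ≈ 36722.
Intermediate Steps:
l = -3 (l = 3 - 6 = -3)
K(y) = -3
f(d, c) = c*d
x(N) = (-3 + N)/(78 + N) (x(N) = (N - 3)/(N + 78) = (-3 + N)/(78 + N))
36727 - x(f(-9, 11)) = 36727 - (-3 + 11*(-9))/(78 + 11*(-9)) = 36727 - (-3 - 99)/(78 - 99) = 36727 - (-102)/(-21) = 36727 - (-1)*(-102)/21 = 36727 - 1*34/7 = 36727 - 34/7 = 257055/7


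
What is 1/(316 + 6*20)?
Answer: 1/436 ≈ 0.0022936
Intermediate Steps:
1/(316 + 6*20) = 1/(316 + 120) = 1/436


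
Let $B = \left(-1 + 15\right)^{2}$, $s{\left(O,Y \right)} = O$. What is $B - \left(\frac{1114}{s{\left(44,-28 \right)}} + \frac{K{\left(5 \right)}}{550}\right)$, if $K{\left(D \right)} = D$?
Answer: $\frac{9387}{55} \approx 170.67$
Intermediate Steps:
$B = 196$ ($B = 14^{2} = 196$)
$B - \left(\frac{1114}{s{\left(44,-28 \right)}} + \frac{K{\left(5 \right)}}{550}\right) = 196 - \left(\frac{1114}{44} + \frac{5}{550}\right) = 196 - \left(1114 \cdot \frac{1}{44} + 5 \cdot \frac{1}{550}\right) = 196 - \left(\frac{557}{22} + \frac{1}{110}\right) = 196 - \frac{1393}{55} = \frac{9387}{55}$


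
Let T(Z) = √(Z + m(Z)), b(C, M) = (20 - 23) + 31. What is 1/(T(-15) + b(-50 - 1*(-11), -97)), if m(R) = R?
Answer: 14/407 - I*√30/814 ≈ 0.034398 - 0.0067288*I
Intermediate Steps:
b(C, M) = 28 (b(C, M) = -3 + 31 = 28)
T(Z) = √2*√Z (T(Z) = √(Z + Z) = √(2*Z) = √2*√Z)
1/(T(-15) + b(-50 - 1*(-11), -97)) = 1/(√2*√(-15) + 28) = 1/(√2*(I*√15) + 28) = 1/(I*√30 + 28) = 1/(28 + I*√30)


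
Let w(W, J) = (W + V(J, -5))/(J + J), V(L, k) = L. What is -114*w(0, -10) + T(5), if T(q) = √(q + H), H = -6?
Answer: -57 + I ≈ -57.0 + 1.0*I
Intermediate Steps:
T(q) = √(-6 + q) (T(q) = √(q - 6) = √(-6 + q))
w(W, J) = (J + W)/(2*J) (w(W, J) = (W + J)/(J + J) = (J + W)/((2*J)) = (J + W)*(1/(2*J)) = (J + W)/(2*J))
-114*w(0, -10) + T(5) = -57*(-10 + 0)/(-10) + √(-6 + 5) = -57*(-1)*(-10)/10 + √(-1) = -114*½ + I = -57 + I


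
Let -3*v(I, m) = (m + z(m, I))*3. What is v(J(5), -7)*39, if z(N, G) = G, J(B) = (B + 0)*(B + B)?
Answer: -1677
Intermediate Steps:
J(B) = 2*B² (J(B) = B*(2*B) = 2*B²)
v(I, m) = -I - m (v(I, m) = -(m + I)*3/3 = -(I + m)*3/3 = -(3*I + 3*m)/3 = -I - m)
v(J(5), -7)*39 = (-2*5² - 1*(-7))*39 = (-2*25 + 7)*39 = (-1*50 + 7)*39 = (-50 + 7)*39 = -43*39 = -1677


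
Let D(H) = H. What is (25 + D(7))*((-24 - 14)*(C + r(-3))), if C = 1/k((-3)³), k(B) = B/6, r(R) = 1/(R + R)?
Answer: 4256/9 ≈ 472.89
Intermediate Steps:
r(R) = 1/(2*R)
k(B) = B/6 (k(B) = B*(⅙) = B/6)
C = -2/9 (C = 1/((⅙)*(-3)³) = 1/((⅙)*(-27)) = 1/(-9/2) = -2/9 ≈ -0.22222)
(25 + D(7))*((-24 - 14)*(C + r(-3))) = (25 + 7)*((-24 - 14)*(-2/9 + (½)/(-3))) = 32*(-38*(-2/9 + (½)*(-⅓))) = 32*(-38*(-2/9 - ⅙)) = 32*(-38*(-7/18)) = 32*(133/9) = 4256/9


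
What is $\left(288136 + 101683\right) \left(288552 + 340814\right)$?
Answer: $245338824754$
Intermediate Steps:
$\left(288136 + 101683\right) \left(288552 + 340814\right) = 389819 \cdot 629366 = 245338824754$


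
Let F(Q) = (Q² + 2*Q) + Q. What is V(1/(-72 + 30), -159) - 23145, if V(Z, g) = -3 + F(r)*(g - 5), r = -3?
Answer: -23148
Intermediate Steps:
F(Q) = Q² + 3*Q
V(Z, g) = -3 (V(Z, g) = -3 + (-3*(3 - 3))*(g - 5) = -3 + (-3*0)*(-5 + g) = -3 + 0*(-5 + g) = -3 + 0 = -3)
V(1/(-72 + 30), -159) - 23145 = -3 - 23145 = -23148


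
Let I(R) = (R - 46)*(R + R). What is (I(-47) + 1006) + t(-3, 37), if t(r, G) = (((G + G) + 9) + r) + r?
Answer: 9825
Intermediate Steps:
t(r, G) = 9 + 2*G + 2*r (t(r, G) = ((2*G + 9) + r) + r = ((9 + 2*G) + r) + r = (9 + r + 2*G) + r = 9 + 2*G + 2*r)
I(R) = 2*R*(-46 + R) (I(R) = (-46 + R)*(2*R) = 2*R*(-46 + R))
(I(-47) + 1006) + t(-3, 37) = (2*(-47)*(-46 - 47) + 1006) + (9 + 2*37 + 2*(-3)) = (2*(-47)*(-93) + 1006) + (9 + 74 - 6) = (8742 + 1006) + 77 = 9748 + 77 = 9825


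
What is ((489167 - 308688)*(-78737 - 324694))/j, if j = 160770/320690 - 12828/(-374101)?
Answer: -291171574382524226027/2141934303 ≈ -1.3594e+11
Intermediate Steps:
j = 6425802909/11997044969 (j = 160770*(1/320690) - 12828*(-1/374101) = 16077/32069 + 12828/374101 = 6425802909/11997044969 ≈ 0.53562)
((489167 - 308688)*(-78737 - 324694))/j = ((489167 - 308688)*(-78737 - 324694))/(6425802909/11997044969) = (180479*(-403431))*(11997044969/6425802909) = -72810823449*11997044969/6425802909 = -291171574382524226027/2141934303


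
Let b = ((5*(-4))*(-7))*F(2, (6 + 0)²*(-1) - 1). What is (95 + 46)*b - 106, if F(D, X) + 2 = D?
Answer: -106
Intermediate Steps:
F(D, X) = -2 + D
b = 0 (b = ((5*(-4))*(-7))*(-2 + 2) = -20*(-7)*0 = 140*0 = 0)
(95 + 46)*b - 106 = (95 + 46)*0 - 106 = 141*0 - 106 = 0 - 106 = -106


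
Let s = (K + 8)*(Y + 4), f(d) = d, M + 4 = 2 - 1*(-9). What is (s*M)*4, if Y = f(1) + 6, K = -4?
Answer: 1232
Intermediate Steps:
M = 7 (M = -4 + (2 - 1*(-9)) = -4 + (2 + 9) = -4 + 11 = 7)
Y = 7 (Y = 1 + 6 = 7)
s = 44 (s = (-4 + 8)*(7 + 4) = 4*11 = 44)
(s*M)*4 = (44*7)*4 = 308*4 = 1232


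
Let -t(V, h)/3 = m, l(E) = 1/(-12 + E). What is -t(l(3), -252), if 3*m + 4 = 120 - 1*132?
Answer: -16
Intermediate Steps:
m = -16/3 (m = -4/3 + (120 - 1*132)/3 = -4/3 + (120 - 132)/3 = -4/3 + (⅓)*(-12) = -4/3 - 4 = -16/3 ≈ -5.3333)
t(V, h) = 16 (t(V, h) = -3*(-16/3) = 16)
-t(l(3), -252) = -1*16 = -16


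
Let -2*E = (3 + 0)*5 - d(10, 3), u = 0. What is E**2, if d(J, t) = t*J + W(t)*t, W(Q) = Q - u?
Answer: 144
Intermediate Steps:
W(Q) = Q (W(Q) = Q - 1*0 = Q + 0 = Q)
d(J, t) = t**2 + J*t (d(J, t) = t*J + t*t = J*t + t**2 = t**2 + J*t)
E = 12 (E = -((3 + 0)*5 - 3*(10 + 3))/2 = -(3*5 - 3*13)/2 = -(15 - 1*39)/2 = -(15 - 39)/2 = -1/2*(-24) = 12)
E**2 = 12**2 = 144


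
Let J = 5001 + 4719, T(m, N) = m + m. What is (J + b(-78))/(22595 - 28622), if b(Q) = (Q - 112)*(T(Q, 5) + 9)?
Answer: -12550/2009 ≈ -6.2469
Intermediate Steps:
T(m, N) = 2*m
J = 9720
b(Q) = (-112 + Q)*(9 + 2*Q) (b(Q) = (Q - 112)*(2*Q + 9) = (-112 + Q)*(9 + 2*Q))
(J + b(-78))/(22595 - 28622) = (9720 + (-1008 - 215*(-78) + 2*(-78)²))/(22595 - 28622) = (9720 + (-1008 + 16770 + 2*6084))/(-6027) = (9720 + (-1008 + 16770 + 12168))*(-1/6027) = (9720 + 27930)*(-1/6027) = 37650*(-1/6027) = -12550/2009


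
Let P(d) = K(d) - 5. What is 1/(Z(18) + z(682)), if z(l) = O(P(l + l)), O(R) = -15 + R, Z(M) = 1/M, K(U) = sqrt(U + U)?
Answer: 6462/754991 + 648*sqrt(682)/754991 ≈ 0.030973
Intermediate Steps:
K(U) = sqrt(2)*sqrt(U) (K(U) = sqrt(2*U) = sqrt(2)*sqrt(U))
P(d) = -5 + sqrt(2)*sqrt(d) (P(d) = sqrt(2)*sqrt(d) - 5 = -5 + sqrt(2)*sqrt(d))
z(l) = -20 + 2*sqrt(l) (z(l) = -15 + (-5 + sqrt(2)*sqrt(l + l)) = -15 + (-5 + sqrt(2)*sqrt(2*l)) = -15 + (-5 + sqrt(2)*(sqrt(2)*sqrt(l))) = -15 + (-5 + 2*sqrt(l)) = -20 + 2*sqrt(l))
1/(Z(18) + z(682)) = 1/(1/18 + (-20 + 2*sqrt(682))) = 1/(-359/18 + 2*sqrt(682))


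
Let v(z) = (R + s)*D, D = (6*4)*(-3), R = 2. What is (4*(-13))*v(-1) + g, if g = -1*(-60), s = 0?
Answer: 7548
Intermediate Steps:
D = -72 (D = 24*(-3) = -72)
g = 60
v(z) = -144 (v(z) = (2 + 0)*(-72) = 2*(-72) = -144)
(4*(-13))*v(-1) + g = (4*(-13))*(-144) + 60 = -52*(-144) + 60 = 7488 + 60 = 7548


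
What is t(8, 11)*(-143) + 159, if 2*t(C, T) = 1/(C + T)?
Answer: 5899/38 ≈ 155.24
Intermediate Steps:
t(C, T) = 1/(2*(C + T))
t(8, 11)*(-143) + 159 = (1/(2*(8 + 11)))*(-143) + 159 = ((1/2)/19)*(-143) + 159 = ((1/2)*(1/19))*(-143) + 159 = (1/38)*(-143) + 159 = -143/38 + 159 = 5899/38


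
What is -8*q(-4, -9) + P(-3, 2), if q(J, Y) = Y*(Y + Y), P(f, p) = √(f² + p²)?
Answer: -1296 + √13 ≈ -1292.4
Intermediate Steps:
q(J, Y) = 2*Y² (q(J, Y) = Y*(2*Y) = 2*Y²)
-8*q(-4, -9) + P(-3, 2) = -16*(-9)² + √((-3)² + 2²) = -16*81 + √(9 + 4) = -8*162 + √13 = -1296 + √13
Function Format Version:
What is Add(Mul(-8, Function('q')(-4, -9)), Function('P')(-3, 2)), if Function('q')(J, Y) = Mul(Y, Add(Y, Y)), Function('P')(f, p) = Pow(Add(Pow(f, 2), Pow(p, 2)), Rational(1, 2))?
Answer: Add(-1296, Pow(13, Rational(1, 2))) ≈ -1292.4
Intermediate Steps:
Function('q')(J, Y) = Mul(2, Pow(Y, 2)) (Function('q')(J, Y) = Mul(Y, Mul(2, Y)) = Mul(2, Pow(Y, 2)))
Add(Mul(-8, Function('q')(-4, -9)), Function('P')(-3, 2)) = Add(Mul(-8, Mul(2, Pow(-9, 2))), Pow(Add(Pow(-3, 2), Pow(2, 2)), Rational(1, 2))) = Add(Mul(-8, Mul(2, 81)), Pow(Add(9, 4), Rational(1, 2))) = Add(Mul(-8, 162), Pow(13, Rational(1, 2))) = Add(-1296, Pow(13, Rational(1, 2)))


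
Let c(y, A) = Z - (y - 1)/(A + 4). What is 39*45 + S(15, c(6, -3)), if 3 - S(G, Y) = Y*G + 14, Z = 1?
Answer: 1804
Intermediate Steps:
c(y, A) = 1 - (-1 + y)/(4 + A) (c(y, A) = 1 - (y - 1)/(A + 4) = 1 - (-1 + y)/(4 + A))
S(G, Y) = -11 - G*Y (S(G, Y) = 3 - (Y*G + 14) = 3 - (G*Y + 14) = 3 - (14 + G*Y) = 3 + (-14 - G*Y) = -11 - G*Y)
39*45 + S(15, c(6, -3)) = 39*45 + (-11 - 1*15*(5 - 3 - 1*6)/(4 - 3)) = 1755 + (-11 - 1*15*(5 - 3 - 6)/1) = 1755 + (-11 - 1*15*1*(-4)) = 1755 + (-11 - 1*15*(-4)) = 1755 + (-11 + 60) = 1755 + 49 = 1804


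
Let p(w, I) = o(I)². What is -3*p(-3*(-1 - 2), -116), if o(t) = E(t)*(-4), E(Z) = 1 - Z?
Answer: -657072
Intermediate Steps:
o(t) = -4 + 4*t (o(t) = (1 - t)*(-4) = -4 + 4*t)
p(w, I) = (-4 + 4*I)²
-3*p(-3*(-1 - 2), -116) = -48*(-1 - 116)² = -48*(-117)² = -48*13689 = -3*219024 = -657072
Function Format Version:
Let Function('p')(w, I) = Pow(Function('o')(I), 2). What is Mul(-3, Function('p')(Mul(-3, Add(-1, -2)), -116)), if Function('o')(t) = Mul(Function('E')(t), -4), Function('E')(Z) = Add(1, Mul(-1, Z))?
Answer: -657072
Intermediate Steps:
Function('o')(t) = Add(-4, Mul(4, t)) (Function('o')(t) = Mul(Add(1, Mul(-1, t)), -4) = Add(-4, Mul(4, t)))
Function('p')(w, I) = Pow(Add(-4, Mul(4, I)), 2)
Mul(-3, Function('p')(Mul(-3, Add(-1, -2)), -116)) = Mul(-3, Mul(16, Pow(Add(-1, -116), 2))) = Mul(-3, Mul(16, Pow(-117, 2))) = Mul(-3, Mul(16, 13689)) = Mul(-3, 219024) = -657072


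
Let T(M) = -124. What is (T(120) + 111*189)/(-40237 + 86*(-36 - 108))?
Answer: -20855/52621 ≈ -0.39632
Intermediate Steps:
(T(120) + 111*189)/(-40237 + 86*(-36 - 108)) = (-124 + 111*189)/(-40237 + 86*(-36 - 108)) = (-124 + 20979)/(-40237 + 86*(-144)) = 20855/(-40237 - 12384) = 20855/(-52621) = 20855*(-1/52621) = -20855/52621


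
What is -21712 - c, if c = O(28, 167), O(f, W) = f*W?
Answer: -26388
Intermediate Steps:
O(f, W) = W*f
c = 4676 (c = 167*28 = 4676)
-21712 - c = -21712 - 1*4676 = -21712 - 4676 = -26388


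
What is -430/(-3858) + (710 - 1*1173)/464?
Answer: -793367/895056 ≈ -0.88639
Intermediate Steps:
-430/(-3858) + (710 - 1*1173)/464 = -430*(-1/3858) + (710 - 1173)*(1/464) = 215/1929 - 463*1/464 = 215/1929 - 463/464 = -793367/895056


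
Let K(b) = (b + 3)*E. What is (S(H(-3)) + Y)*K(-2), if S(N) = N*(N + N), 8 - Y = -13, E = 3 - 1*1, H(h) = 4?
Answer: 106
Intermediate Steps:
E = 2 (E = 3 - 1 = 2)
K(b) = 6 + 2*b (K(b) = (b + 3)*2 = (3 + b)*2 = 6 + 2*b)
Y = 21 (Y = 8 - 1*(-13) = 8 + 13 = 21)
S(N) = 2*N**2 (S(N) = N*(2*N) = 2*N**2)
(S(H(-3)) + Y)*K(-2) = (2*4**2 + 21)*(6 + 2*(-2)) = (2*16 + 21)*(6 - 4) = (32 + 21)*2 = 53*2 = 106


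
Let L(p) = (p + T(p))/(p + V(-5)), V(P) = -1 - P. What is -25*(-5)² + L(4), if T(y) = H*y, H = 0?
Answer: -1249/2 ≈ -624.50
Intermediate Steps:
T(y) = 0 (T(y) = 0*y = 0)
L(p) = p/(4 + p) (L(p) = (p + 0)/(p + (-1 - 1*(-5))) = p/(p + (-1 + 5)) = p/(p + 4) = p/(4 + p))
-25*(-5)² + L(4) = -25*(-5)² + 4/(4 + 4) = -25*25 + 4/8 = -625 + 4*(⅛) = -625 + ½ = -1249/2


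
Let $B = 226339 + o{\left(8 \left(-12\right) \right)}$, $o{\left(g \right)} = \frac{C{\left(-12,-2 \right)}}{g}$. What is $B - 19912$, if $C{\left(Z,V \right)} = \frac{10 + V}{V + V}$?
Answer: $\frac{9908497}{48} \approx 2.0643 \cdot 10^{5}$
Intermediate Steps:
$C{\left(Z,V \right)} = \frac{10 + V}{2 V}$
$o{\left(g \right)} = - \frac{2}{g}$ ($o{\left(g \right)} = \frac{\frac{1}{2} \frac{1}{-2} \left(10 - 2\right)}{g} = \frac{\frac{1}{2} \left(- \frac{1}{2}\right) 8}{g} = - \frac{2}{g}$)
$B = \frac{10864273}{48}$ ($B = 226339 - \frac{2}{8 \left(-12\right)} = 226339 - \frac{2}{-96} = 226339 - - \frac{1}{48} = 226339 + \frac{1}{48} = \frac{10864273}{48} \approx 2.2634 \cdot 10^{5}$)
$B - 19912 = \frac{10864273}{48} - 19912 = \frac{9908497}{48}$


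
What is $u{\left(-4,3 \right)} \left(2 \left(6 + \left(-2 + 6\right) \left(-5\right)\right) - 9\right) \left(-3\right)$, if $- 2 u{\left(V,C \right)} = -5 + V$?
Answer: $\frac{999}{2} \approx 499.5$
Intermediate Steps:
$u{\left(V,C \right)} = \frac{5}{2} - \frac{V}{2}$ ($u{\left(V,C \right)} = - \frac{-5 + V}{2} = \frac{5}{2} - \frac{V}{2}$)
$u{\left(-4,3 \right)} \left(2 \left(6 + \left(-2 + 6\right) \left(-5\right)\right) - 9\right) \left(-3\right) = \left(\frac{5}{2} - -2\right) \left(2 \left(6 + \left(-2 + 6\right) \left(-5\right)\right) - 9\right) \left(-3\right) = \left(\frac{5}{2} + 2\right) \left(2 \left(6 + 4 \left(-5\right)\right) - 9\right) \left(-3\right) = \frac{9 \left(2 \left(6 - 20\right) - 9\right)}{2} \left(-3\right) = \frac{9 \left(2 \left(-14\right) - 9\right)}{2} \left(-3\right) = \frac{9 \left(-28 - 9\right)}{2} \left(-3\right) = \frac{9}{2} \left(-37\right) \left(-3\right) = \left(- \frac{333}{2}\right) \left(-3\right) = \frac{999}{2}$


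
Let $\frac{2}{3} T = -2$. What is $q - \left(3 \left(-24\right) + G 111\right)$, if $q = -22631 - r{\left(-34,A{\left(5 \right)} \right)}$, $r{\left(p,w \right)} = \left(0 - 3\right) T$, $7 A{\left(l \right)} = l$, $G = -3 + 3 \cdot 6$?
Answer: $-24233$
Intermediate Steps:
$T = -3$ ($T = \frac{3}{2} \left(-2\right) = -3$)
$G = 15$ ($G = -3 + 18 = 15$)
$A{\left(l \right)} = \frac{l}{7}$
$r{\left(p,w \right)} = 9$ ($r{\left(p,w \right)} = \left(0 - 3\right) \left(-3\right) = \left(-3\right) \left(-3\right) = 9$)
$q = -22640$ ($q = -22631 - 9 = -22640$)
$q - \left(3 \left(-24\right) + G 111\right) = -22640 - \left(3 \left(-24\right) + 15 \cdot 111\right) = -22640 - \left(-72 + 1665\right) = -22640 - 1593 = -24233$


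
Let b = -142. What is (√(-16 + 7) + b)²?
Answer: 20155 - 852*I ≈ 20155.0 - 852.0*I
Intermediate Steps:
(√(-16 + 7) + b)² = (√(-16 + 7) - 142)² = (√(-9) - 142)² = (3*I - 142)² = (-142 + 3*I)²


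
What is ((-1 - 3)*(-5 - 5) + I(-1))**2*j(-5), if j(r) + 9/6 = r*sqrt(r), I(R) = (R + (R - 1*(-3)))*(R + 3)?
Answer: -2646 - 8820*I*sqrt(5) ≈ -2646.0 - 19722.0*I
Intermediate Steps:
I(R) = (3 + R)*(3 + 2*R) (I(R) = (R + (R + 3))*(3 + R) = (R + (3 + R))*(3 + R) = (3 + 2*R)*(3 + R) = (3 + R)*(3 + 2*R))
j(r) = -3/2 + r**(3/2) (j(r) = -3/2 + r*sqrt(r) = -3/2 + r**(3/2))
((-1 - 3)*(-5 - 5) + I(-1))**2*j(-5) = ((-1 - 3)*(-5 - 5) + (9 + 2*(-1)**2 + 9*(-1)))**2*(-3/2 + (-5)**(3/2)) = (-4*(-10) + (9 + 2*1 - 9))**2*(-3/2 - 5*I*sqrt(5)) = (40 + (9 + 2 - 9))**2*(-3/2 - 5*I*sqrt(5)) = (40 + 2)**2*(-3/2 - 5*I*sqrt(5)) = 42**2*(-3/2 - 5*I*sqrt(5)) = 1764*(-3/2 - 5*I*sqrt(5)) = -2646 - 8820*I*sqrt(5)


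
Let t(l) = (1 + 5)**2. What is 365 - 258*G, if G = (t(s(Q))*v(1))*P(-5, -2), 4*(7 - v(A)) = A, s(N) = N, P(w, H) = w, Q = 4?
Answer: 313835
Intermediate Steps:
v(A) = 7 - A/4
t(l) = 36 (t(l) = 6**2 = 36)
G = -1215 (G = (36*(7 - 1/4*1))*(-5) = (36*(7 - 1/4))*(-5) = (36*(27/4))*(-5) = 243*(-5) = -1215)
365 - 258*G = 365 - 258*(-1215) = 365 + 313470 = 313835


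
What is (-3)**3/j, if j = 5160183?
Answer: -9/1720061 ≈ -5.2324e-6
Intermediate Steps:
(-3)**3/j = (-3)**3/5160183 = -27*1/5160183 = -9/1720061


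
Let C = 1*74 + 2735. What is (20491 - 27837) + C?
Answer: -4537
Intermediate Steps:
C = 2809 (C = 74 + 2735 = 2809)
(20491 - 27837) + C = (20491 - 27837) + 2809 = -7346 + 2809 = -4537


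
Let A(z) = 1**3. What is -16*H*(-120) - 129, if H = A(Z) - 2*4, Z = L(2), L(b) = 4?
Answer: -13569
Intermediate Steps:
Z = 4
A(z) = 1
H = -7 (H = 1 - 2*4 = 1 - 8 = -7)
-16*H*(-120) - 129 = -16*(-7)*(-120) - 129 = 112*(-120) - 129 = -13440 - 129 = -13569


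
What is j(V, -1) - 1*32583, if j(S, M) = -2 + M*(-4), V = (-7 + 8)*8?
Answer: -32581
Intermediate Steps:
V = 8 (V = 1*8 = 8)
j(S, M) = -2 - 4*M
j(V, -1) - 1*32583 = (-2 - 4*(-1)) - 1*32583 = (-2 + 4) - 32583 = 2 - 32583 = -32581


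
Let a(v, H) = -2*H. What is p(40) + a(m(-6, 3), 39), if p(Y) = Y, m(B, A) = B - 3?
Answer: -38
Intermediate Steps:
m(B, A) = -3 + B
p(40) + a(m(-6, 3), 39) = 40 - 2*39 = 40 - 78 = -38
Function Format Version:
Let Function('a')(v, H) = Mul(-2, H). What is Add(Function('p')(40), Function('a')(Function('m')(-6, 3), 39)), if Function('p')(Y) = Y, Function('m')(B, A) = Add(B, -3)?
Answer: -38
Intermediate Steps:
Function('m')(B, A) = Add(-3, B)
Add(Function('p')(40), Function('a')(Function('m')(-6, 3), 39)) = Add(40, Mul(-2, 39)) = Add(40, -78) = -38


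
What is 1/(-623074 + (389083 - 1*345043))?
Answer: -1/579034 ≈ -1.7270e-6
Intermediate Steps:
1/(-623074 + (389083 - 1*345043)) = 1/(-623074 + (389083 - 345043)) = 1/(-623074 + 44040) = 1/(-579034) = -1/579034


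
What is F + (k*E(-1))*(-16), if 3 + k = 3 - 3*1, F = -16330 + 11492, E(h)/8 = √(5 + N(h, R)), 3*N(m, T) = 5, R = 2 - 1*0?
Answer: -4838 + 256*√15 ≈ -3846.5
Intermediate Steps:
R = 2 (R = 2 + 0 = 2)
N(m, T) = 5/3 (N(m, T) = (⅓)*5 = 5/3)
E(h) = 16*√15/3 (E(h) = 8*√(5 + 5/3) = 8*√(20/3) = 8*(2*√15/3) = 16*√15/3)
F = -4838
k = -3 (k = -3 + (3 - 3*1) = -3 + (3 - 3) = -3 + 0 = -3)
F + (k*E(-1))*(-16) = -4838 - 16*√15*(-16) = -4838 + 256*√15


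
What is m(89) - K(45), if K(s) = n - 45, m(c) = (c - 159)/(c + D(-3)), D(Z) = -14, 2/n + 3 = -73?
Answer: 25133/570 ≈ 44.093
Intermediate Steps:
n = -1/38 (n = 2/(-3 - 73) = 2/(-76) = 2*(-1/76) = -1/38 ≈ -0.026316)
m(c) = (-159 + c)/(-14 + c) (m(c) = (c - 159)/(c - 14) = (-159 + c)/(-14 + c))
K(s) = -1711/38 (K(s) = -1/38 - 45 = -1711/38)
m(89) - K(45) = (-159 + 89)/(-14 + 89) - 1*(-1711/38) = -70/75 + 1711/38 = (1/75)*(-70) + 1711/38 = -14/15 + 1711/38 = 25133/570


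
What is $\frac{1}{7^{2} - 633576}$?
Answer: $- \frac{1}{633527} \approx -1.5785 \cdot 10^{-6}$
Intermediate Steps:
$\frac{1}{7^{2} - 633576} = \frac{1}{49 - 633576} = \frac{1}{-633527} = - \frac{1}{633527}$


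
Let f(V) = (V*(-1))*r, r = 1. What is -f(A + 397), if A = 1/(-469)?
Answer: 186192/469 ≈ 397.00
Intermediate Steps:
A = -1/469 ≈ -0.0021322
f(V) = -V (f(V) = (V*(-1))*1 = -V*1 = -V)
-f(A + 397) = -(-1)*(-1/469 + 397) = -(-1)*186192/469 = -1*(-186192/469) = 186192/469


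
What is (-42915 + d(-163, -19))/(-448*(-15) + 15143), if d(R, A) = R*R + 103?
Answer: -16243/21863 ≈ -0.74294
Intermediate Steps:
d(R, A) = 103 + R**2 (d(R, A) = R**2 + 103 = 103 + R**2)
(-42915 + d(-163, -19))/(-448*(-15) + 15143) = (-42915 + (103 + (-163)**2))/(-448*(-15) + 15143) = (-42915 + (103 + 26569))/(6720 + 15143) = (-42915 + 26672)/21863 = -16243*1/21863 = -16243/21863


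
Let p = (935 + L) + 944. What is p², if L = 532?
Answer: 5812921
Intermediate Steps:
p = 2411 (p = (935 + 532) + 944 = 1467 + 944 = 2411)
p² = 2411² = 5812921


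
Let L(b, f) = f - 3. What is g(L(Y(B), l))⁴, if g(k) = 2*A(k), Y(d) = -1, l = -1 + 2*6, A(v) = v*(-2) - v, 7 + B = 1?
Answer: 5308416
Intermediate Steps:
B = -6 (B = -7 + 1 = -6)
A(v) = -3*v (A(v) = -2*v - v = -3*v)
l = 11 (l = -1 + 12 = 11)
L(b, f) = -3 + f
g(k) = -6*k (g(k) = 2*(-3*k) = -6*k)
g(L(Y(B), l))⁴ = (-6*(-3 + 11))⁴ = (-6*8)⁴ = (-48)⁴ = 5308416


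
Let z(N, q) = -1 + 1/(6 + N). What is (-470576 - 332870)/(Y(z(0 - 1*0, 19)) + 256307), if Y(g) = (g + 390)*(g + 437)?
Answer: -28924056/15337747 ≈ -1.8858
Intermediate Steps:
Y(g) = (390 + g)*(437 + g)
(-470576 - 332870)/(Y(z(0 - 1*0, 19)) + 256307) = (-470576 - 332870)/((170430 + ((-5 - (0 - 1*0))/(6 + (0 - 1*0)))² + 827*((-5 - (0 - 1*0))/(6 + (0 - 1*0)))) + 256307) = -803446/((170430 + ((-5 - (0 + 0))/(6 + (0 + 0)))² + 827*((-5 - (0 + 0))/(6 + (0 + 0)))) + 256307) = -803446/((170430 + ((-5 - 1*0)/(6 + 0))² + 827*((-5 - 1*0)/(6 + 0))) + 256307) = -803446/((170430 + ((-5 + 0)/6)² + 827*((-5 + 0)/6)) + 256307) = -803446/((170430 + ((⅙)*(-5))² + 827*((⅙)*(-5))) + 256307) = -803446/((170430 + (-⅚)² + 827*(-⅚)) + 256307) = -803446/((170430 + 25/36 - 4135/6) + 256307) = -803446/(6110695/36 + 256307) = -803446/15337747/36 = -803446*36/15337747 = -28924056/15337747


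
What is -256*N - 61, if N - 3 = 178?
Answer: -46397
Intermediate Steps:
N = 181 (N = 3 + 178 = 181)
-256*N - 61 = -256*181 - 61 = -46336 - 61 = -46397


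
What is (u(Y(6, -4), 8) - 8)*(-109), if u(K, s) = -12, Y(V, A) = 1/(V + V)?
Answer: 2180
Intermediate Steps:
Y(V, A) = 1/(2*V)
(u(Y(6, -4), 8) - 8)*(-109) = (-12 - 8)*(-109) = -20*(-109) = 2180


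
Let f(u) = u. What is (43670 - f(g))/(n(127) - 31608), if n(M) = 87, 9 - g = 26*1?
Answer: -79/57 ≈ -1.3860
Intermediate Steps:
g = -17 (g = 9 - 26 = -17)
(43670 - f(g))/(n(127) - 31608) = (43670 - 1*(-17))/(87 - 31608) = (43670 + 17)/(-31521) = 43687*(-1/31521) = -79/57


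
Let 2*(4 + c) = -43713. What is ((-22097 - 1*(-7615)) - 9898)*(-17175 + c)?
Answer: 951685490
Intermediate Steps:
c = -43721/2 (c = -4 + (1/2)*(-43713) = -4 - 43713/2 = -43721/2 ≈ -21861.)
((-22097 - 1*(-7615)) - 9898)*(-17175 + c) = ((-22097 - 1*(-7615)) - 9898)*(-17175 - 43721/2) = ((-22097 + 7615) - 9898)*(-78071/2) = (-14482 - 9898)*(-78071/2) = -24380*(-78071/2) = 951685490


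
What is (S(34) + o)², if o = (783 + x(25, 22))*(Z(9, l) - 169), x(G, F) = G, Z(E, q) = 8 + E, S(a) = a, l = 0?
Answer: 15075419524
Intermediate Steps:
o = -122816 (o = (783 + 25)*((8 + 9) - 169) = 808*(17 - 169) = 808*(-152) = -122816)
(S(34) + o)² = (34 - 122816)² = (-122782)² = 15075419524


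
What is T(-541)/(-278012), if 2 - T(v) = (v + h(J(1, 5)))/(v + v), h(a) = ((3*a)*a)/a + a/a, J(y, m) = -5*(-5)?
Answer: -1699/300808984 ≈ -5.6481e-6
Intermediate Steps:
J(y, m) = 25
h(a) = 1 + 3*a (h(a) = (3*a²)/a + 1 = 3*a + 1 = 1 + 3*a)
T(v) = 2 - (76 + v)/(2*v) (T(v) = 2 - (v + (1 + 3*25))/(v + v) = 2 - (v + (1 + 75))/(2*v) = 2 - (v + 76)*1/(2*v) = 2 - (76 + v)*1/(2*v) = 2 - (76 + v)/(2*v))
T(-541)/(-278012) = (3/2 - 38/(-541))/(-278012) = (3/2 - 38*(-1/541))*(-1/278012) = (3/2 + 38/541)*(-1/278012) = (1699/1082)*(-1/278012) = -1699/300808984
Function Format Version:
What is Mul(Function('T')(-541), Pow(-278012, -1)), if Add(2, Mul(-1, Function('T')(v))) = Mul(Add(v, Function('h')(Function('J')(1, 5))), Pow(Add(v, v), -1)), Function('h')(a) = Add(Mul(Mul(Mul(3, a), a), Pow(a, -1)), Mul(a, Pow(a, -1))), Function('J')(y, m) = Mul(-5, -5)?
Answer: Rational(-1699, 300808984) ≈ -5.6481e-6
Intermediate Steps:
Function('J')(y, m) = 25
Function('h')(a) = Add(1, Mul(3, a)) (Function('h')(a) = Add(Mul(Mul(3, Pow(a, 2)), Pow(a, -1)), 1) = Add(Mul(3, a), 1) = Add(1, Mul(3, a)))
Function('T')(v) = Add(2, Mul(Rational(-1, 2), Pow(v, -1), Add(76, v))) (Function('T')(v) = Add(2, Mul(-1, Mul(Add(v, Add(1, Mul(3, 25))), Pow(Add(v, v), -1)))) = Add(2, Mul(-1, Mul(Add(v, Add(1, 75)), Pow(Mul(2, v), -1)))) = Add(2, Mul(-1, Mul(Add(v, 76), Mul(Rational(1, 2), Pow(v, -1))))) = Add(2, Mul(-1, Mul(Add(76, v), Mul(Rational(1, 2), Pow(v, -1))))) = Add(2, Mul(-1, Mul(Rational(1, 2), Pow(v, -1), Add(76, v)))) = Add(2, Mul(Rational(-1, 2), Pow(v, -1), Add(76, v))))
Mul(Function('T')(-541), Pow(-278012, -1)) = Mul(Add(Rational(3, 2), Mul(-38, Pow(-541, -1))), Pow(-278012, -1)) = Mul(Add(Rational(3, 2), Mul(-38, Rational(-1, 541))), Rational(-1, 278012)) = Mul(Add(Rational(3, 2), Rational(38, 541)), Rational(-1, 278012)) = Mul(Rational(1699, 1082), Rational(-1, 278012)) = Rational(-1699, 300808984)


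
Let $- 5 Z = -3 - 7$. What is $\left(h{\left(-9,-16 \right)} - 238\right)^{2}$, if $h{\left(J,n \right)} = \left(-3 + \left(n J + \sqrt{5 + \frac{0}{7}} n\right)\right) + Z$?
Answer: $10305 + 3040 \sqrt{5} \approx 17103.0$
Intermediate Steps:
$Z = 2$ ($Z = - \frac{-3 - 7}{5} = \left(- \frac{1}{5}\right) \left(-10\right) = 2$)
$h{\left(J,n \right)} = -1 + J n + n \sqrt{5}$ ($h{\left(J,n \right)} = \left(-3 + \left(n J + \sqrt{5 + \frac{0}{7}} n\right)\right) + 2 = \left(-3 + \left(J n + \sqrt{5 + 0 \cdot \frac{1}{7}} n\right)\right) + 2 = \left(-3 + \left(J n + \sqrt{5 + 0} n\right)\right) + 2 = \left(-3 + \left(J n + \sqrt{5} n\right)\right) + 2 = \left(-3 + \left(J n + n \sqrt{5}\right)\right) + 2 = \left(-3 + J n + n \sqrt{5}\right) + 2 = -1 + J n + n \sqrt{5}$)
$\left(h{\left(-9,-16 \right)} - 238\right)^{2} = \left(\left(-1 - -144 - 16 \sqrt{5}\right) - 238\right)^{2} = \left(\left(-1 + 144 - 16 \sqrt{5}\right) - 238\right)^{2} = \left(\left(143 - 16 \sqrt{5}\right) - 238\right)^{2} = \left(-95 - 16 \sqrt{5}\right)^{2}$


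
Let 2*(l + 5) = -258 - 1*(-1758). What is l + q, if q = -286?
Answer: 459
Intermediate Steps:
l = 745 (l = -5 + (-258 - 1*(-1758))/2 = -5 + (-258 + 1758)/2 = -5 + (½)*1500 = -5 + 750 = 745)
l + q = 745 - 286 = 459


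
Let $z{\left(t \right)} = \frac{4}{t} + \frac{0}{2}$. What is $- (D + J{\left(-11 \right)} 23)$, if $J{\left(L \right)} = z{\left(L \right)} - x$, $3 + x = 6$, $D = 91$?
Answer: $- \frac{150}{11} \approx -13.636$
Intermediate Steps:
$x = 3$ ($x = -3 + 6 = 3$)
$z{\left(t \right)} = \frac{4}{t}$ ($z{\left(t \right)} = \frac{4}{t} + 0 \cdot \frac{1}{2} = \frac{4}{t} + 0 = \frac{4}{t}$)
$J{\left(L \right)} = -3 + \frac{4}{L}$ ($J{\left(L \right)} = \frac{4}{L} - 3 = -3 + \frac{4}{L}$)
$- (D + J{\left(-11 \right)} 23) = - (91 + \left(-3 + \frac{4}{-11}\right) 23) = - (91 + \left(-3 + 4 \left(- \frac{1}{11}\right)\right) 23) = - (91 + \left(-3 - \frac{4}{11}\right) 23) = - (91 - \frac{851}{11}) = \left(-1\right) \frac{150}{11} = - \frac{150}{11}$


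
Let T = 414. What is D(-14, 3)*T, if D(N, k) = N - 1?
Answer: -6210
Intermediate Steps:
D(N, k) = -1 + N
D(-14, 3)*T = (-1 - 14)*414 = -15*414 = -6210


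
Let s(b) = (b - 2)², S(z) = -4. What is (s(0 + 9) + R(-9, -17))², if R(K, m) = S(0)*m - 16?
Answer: 10201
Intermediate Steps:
R(K, m) = -16 - 4*m (R(K, m) = -4*m - 16 = -16 - 4*m)
s(b) = (-2 + b)²
(s(0 + 9) + R(-9, -17))² = ((-2 + (0 + 9))² + (-16 - 4*(-17)))² = ((-2 + 9)² + (-16 + 68))² = (7² + 52)² = (49 + 52)² = 101² = 10201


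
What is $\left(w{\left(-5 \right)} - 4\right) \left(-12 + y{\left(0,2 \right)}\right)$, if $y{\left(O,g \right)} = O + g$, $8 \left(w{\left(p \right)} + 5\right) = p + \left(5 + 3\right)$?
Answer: $\frac{345}{4} \approx 86.25$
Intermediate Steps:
$w{\left(p \right)} = -4 + \frac{p}{8}$ ($w{\left(p \right)} = -5 + \frac{p + \left(5 + 3\right)}{8} = -5 + \frac{p + 8}{8} = -5 + \frac{8 + p}{8} = -5 + \left(1 + \frac{p}{8}\right) = -4 + \frac{p}{8}$)
$\left(w{\left(-5 \right)} - 4\right) \left(-12 + y{\left(0,2 \right)}\right) = \left(\left(-4 + \frac{1}{8} \left(-5\right)\right) - 4\right) \left(-12 + \left(0 + 2\right)\right) = \left(\left(-4 - \frac{5}{8}\right) - 4\right) \left(-12 + 2\right) = \left(- \frac{37}{8} - 4\right) \left(-10\right) = \left(- \frac{69}{8}\right) \left(-10\right) = \frac{345}{4}$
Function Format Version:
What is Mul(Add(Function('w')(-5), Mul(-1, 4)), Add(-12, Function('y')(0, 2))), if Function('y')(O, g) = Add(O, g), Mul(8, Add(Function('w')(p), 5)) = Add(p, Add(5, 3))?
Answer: Rational(345, 4) ≈ 86.250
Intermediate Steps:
Function('w')(p) = Add(-4, Mul(Rational(1, 8), p)) (Function('w')(p) = Add(-5, Mul(Rational(1, 8), Add(p, Add(5, 3)))) = Add(-5, Mul(Rational(1, 8), Add(p, 8))) = Add(-5, Mul(Rational(1, 8), Add(8, p))) = Add(-5, Add(1, Mul(Rational(1, 8), p))) = Add(-4, Mul(Rational(1, 8), p)))
Mul(Add(Function('w')(-5), Mul(-1, 4)), Add(-12, Function('y')(0, 2))) = Mul(Add(Add(-4, Mul(Rational(1, 8), -5)), Mul(-1, 4)), Add(-12, Add(0, 2))) = Mul(Add(Add(-4, Rational(-5, 8)), -4), Add(-12, 2)) = Mul(Add(Rational(-37, 8), -4), -10) = Mul(Rational(-69, 8), -10) = Rational(345, 4)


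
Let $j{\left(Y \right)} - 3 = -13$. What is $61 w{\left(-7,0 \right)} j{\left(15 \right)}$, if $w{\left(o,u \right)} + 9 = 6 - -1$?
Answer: $1220$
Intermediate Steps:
$j{\left(Y \right)} = -10$ ($j{\left(Y \right)} = 3 - 13 = -10$)
$w{\left(o,u \right)} = -2$ ($w{\left(o,u \right)} = -9 + \left(6 - -1\right) = -9 + \left(6 + 1\right) = -9 + 7 = -2$)
$61 w{\left(-7,0 \right)} j{\left(15 \right)} = 61 \left(-2\right) \left(-10\right) = \left(-122\right) \left(-10\right) = 1220$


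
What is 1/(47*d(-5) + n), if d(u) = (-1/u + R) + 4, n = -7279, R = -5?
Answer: -5/36583 ≈ -0.00013668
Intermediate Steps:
d(u) = -1 - 1/u (d(u) = (-1/u - 5) + 4 = (-5 - 1/u) + 4 = -1 - 1/u)
1/(47*d(-5) + n) = 1/(47*((-1 - 1*(-5))/(-5)) - 7279) = 1/(47*(-(-1 + 5)/5) - 7279) = 1/(47*(-1/5*4) - 7279) = 1/(47*(-4/5) - 7279) = 1/(-188/5 - 7279) = 1/(-36583/5) = -5/36583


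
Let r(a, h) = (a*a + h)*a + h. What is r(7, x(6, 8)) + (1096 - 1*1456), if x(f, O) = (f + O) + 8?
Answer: 159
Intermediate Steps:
x(f, O) = 8 + O + f (x(f, O) = (O + f) + 8 = 8 + O + f)
r(a, h) = h + a*(h + a²) (r(a, h) = (a² + h)*a + h = (h + a²)*a + h = a*(h + a²) + h = h + a*(h + a²))
r(7, x(6, 8)) + (1096 - 1*1456) = ((8 + 8 + 6) + 7³ + 7*(8 + 8 + 6)) + (1096 - 1*1456) = (22 + 343 + 7*22) + (1096 - 1456) = (22 + 343 + 154) - 360 = 519 - 360 = 159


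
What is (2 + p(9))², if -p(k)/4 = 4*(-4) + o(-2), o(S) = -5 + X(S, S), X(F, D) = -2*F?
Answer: 4900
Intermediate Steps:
o(S) = -5 - 2*S
p(k) = 68 (p(k) = -4*(4*(-4) + (-5 - 2*(-2))) = -4*(-16 + (-5 + 4)) = -4*(-16 - 1) = -4*(-17) = 68)
(2 + p(9))² = (2 + 68)² = 70² = 4900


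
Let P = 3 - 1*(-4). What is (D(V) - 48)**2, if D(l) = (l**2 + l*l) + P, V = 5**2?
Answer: 1461681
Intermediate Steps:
P = 7 (P = 3 + 4 = 7)
V = 25
D(l) = 7 + 2*l**2 (D(l) = (l**2 + l*l) + 7 = (l**2 + l**2) + 7 = 2*l**2 + 7 = 7 + 2*l**2)
(D(V) - 48)**2 = ((7 + 2*25**2) - 48)**2 = ((7 + 2*625) - 48)**2 = ((7 + 1250) - 48)**2 = (1257 - 48)**2 = 1209**2 = 1461681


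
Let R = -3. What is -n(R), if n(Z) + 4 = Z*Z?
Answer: -5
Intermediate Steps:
n(Z) = -4 + Z² (n(Z) = -4 + Z*Z = -4 + Z²)
-n(R) = -(-4 + (-3)²) = -(-4 + 9) = -1*5 = -5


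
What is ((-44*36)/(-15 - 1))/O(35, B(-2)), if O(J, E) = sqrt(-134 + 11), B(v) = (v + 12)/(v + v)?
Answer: -33*I*sqrt(123)/41 ≈ -8.9265*I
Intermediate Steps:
B(v) = (12 + v)/(2*v) (B(v) = (12 + v)/((2*v)) = (12 + v)*(1/(2*v)) = (12 + v)/(2*v))
O(J, E) = I*sqrt(123) (O(J, E) = sqrt(-123) = I*sqrt(123))
((-44*36)/(-15 - 1))/O(35, B(-2)) = ((-44*36)/(-15 - 1))/((I*sqrt(123))) = (-1584/(-16))*(-I*sqrt(123)/123) = (-1584*(-1/16))*(-I*sqrt(123)/123) = 99*(-I*sqrt(123)/123) = -33*I*sqrt(123)/41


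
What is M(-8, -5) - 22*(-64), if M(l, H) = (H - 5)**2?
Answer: 1508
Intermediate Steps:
M(l, H) = (-5 + H)**2
M(-8, -5) - 22*(-64) = (-5 - 5)**2 - 22*(-64) = (-10)**2 + 1408 = 100 + 1408 = 1508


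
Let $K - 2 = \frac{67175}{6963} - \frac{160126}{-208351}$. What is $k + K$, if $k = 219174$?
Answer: $\frac{28907659766641}{131886183} \approx 2.1919 \cdot 10^{5}$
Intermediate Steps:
$K = \frac{1637493799}{131886183}$ ($K = 2 + \left(\frac{67175}{6963} - \frac{160126}{-208351}\right) = 2 + \left(67175 \cdot \frac{1}{6963} - - \frac{160126}{208351}\right) = 2 + \left(\frac{67175}{6963} + \frac{160126}{208351}\right) = 2 + \frac{1373721433}{131886183} = \frac{1637493799}{131886183} \approx 12.416$)
$k + K = 219174 + \frac{1637493799}{131886183} = \frac{28907659766641}{131886183}$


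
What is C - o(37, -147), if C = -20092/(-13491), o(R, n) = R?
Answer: -479075/13491 ≈ -35.511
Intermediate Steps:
C = 20092/13491 (C = -20092*(-1/13491) = 20092/13491 ≈ 1.4893)
C - o(37, -147) = 20092/13491 - 1*37 = 20092/13491 - 37 = -479075/13491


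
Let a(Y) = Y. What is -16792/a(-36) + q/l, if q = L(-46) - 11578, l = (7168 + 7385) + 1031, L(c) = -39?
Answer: 65317079/140256 ≈ 465.70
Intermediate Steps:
l = 15584 (l = 14553 + 1031 = 15584)
q = -11617 (q = -39 - 11578 = -11617)
-16792/a(-36) + q/l = -16792/(-36) - 11617/15584 = -16792*(-1/36) - 11617*1/15584 = 4198/9 - 11617/15584 = 65317079/140256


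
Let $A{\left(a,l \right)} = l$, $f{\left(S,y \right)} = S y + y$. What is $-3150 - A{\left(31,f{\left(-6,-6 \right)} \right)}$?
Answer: $-3180$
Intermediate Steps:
$f{\left(S,y \right)} = y + S y$
$-3150 - A{\left(31,f{\left(-6,-6 \right)} \right)} = -3150 - - 6 \left(1 - 6\right) = -3150 - \left(-6\right) \left(-5\right) = -3150 - 30 = -3180$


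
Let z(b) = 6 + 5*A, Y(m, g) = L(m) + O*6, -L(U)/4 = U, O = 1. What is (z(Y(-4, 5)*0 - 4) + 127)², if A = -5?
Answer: 11664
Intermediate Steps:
L(U) = -4*U
Y(m, g) = 6 - 4*m (Y(m, g) = -4*m + 1*6 = -4*m + 6 = 6 - 4*m)
z(b) = -19 (z(b) = 6 + 5*(-5) = 6 - 25 = -19)
(z(Y(-4, 5)*0 - 4) + 127)² = (-19 + 127)² = 108² = 11664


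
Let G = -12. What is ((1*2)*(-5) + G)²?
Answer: 484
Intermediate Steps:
((1*2)*(-5) + G)² = ((1*2)*(-5) - 12)² = (2*(-5) - 12)² = (-10 - 12)² = (-22)² = 484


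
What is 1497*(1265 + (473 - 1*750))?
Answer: 1479036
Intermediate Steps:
1497*(1265 + (473 - 1*750)) = 1497*(1265 + (473 - 750)) = 1497*(1265 - 277) = 1497*988 = 1479036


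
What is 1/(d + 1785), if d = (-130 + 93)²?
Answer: 1/3154 ≈ 0.00031706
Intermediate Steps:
d = 1369 (d = (-37)² = 1369)
1/(d + 1785) = 1/(1369 + 1785) = 1/3154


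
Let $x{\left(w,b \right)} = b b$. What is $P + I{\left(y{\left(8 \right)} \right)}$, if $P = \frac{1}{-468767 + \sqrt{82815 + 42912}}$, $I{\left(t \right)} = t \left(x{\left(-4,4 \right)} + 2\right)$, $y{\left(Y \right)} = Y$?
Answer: $\frac{31642901468161}{219742374562} - \frac{\sqrt{125727}}{219742374562} \approx 144.0$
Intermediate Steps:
$x{\left(w,b \right)} = b^{2}$
$I{\left(t \right)} = 18 t$ ($I{\left(t \right)} = t \left(4^{2} + 2\right) = t \left(16 + 2\right) = t 18 = 18 t$)
$P = \frac{1}{-468767 + \sqrt{125727}} \approx -2.1349 \cdot 10^{-6}$
$P + I{\left(y{\left(8 \right)} \right)} = \left(- \frac{468767}{219742374562} - \frac{\sqrt{125727}}{219742374562}\right) + 18 \cdot 8 = \left(- \frac{468767}{219742374562} - \frac{\sqrt{125727}}{219742374562}\right) + 144 = \frac{31642901468161}{219742374562} - \frac{\sqrt{125727}}{219742374562}$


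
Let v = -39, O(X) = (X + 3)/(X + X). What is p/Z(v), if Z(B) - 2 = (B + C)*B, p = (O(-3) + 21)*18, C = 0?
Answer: 378/1523 ≈ 0.24819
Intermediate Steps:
O(X) = (3 + X)/(2*X) (O(X) = (3 + X)/((2*X)) = (3 + X)*(1/(2*X)) = (3 + X)/(2*X))
p = 378 (p = ((1/2)*(3 - 3)/(-3) + 21)*18 = ((1/2)*(-1/3)*0 + 21)*18 = (0 + 21)*18 = 21*18 = 378)
Z(B) = 2 + B**2 (Z(B) = 2 + (B + 0)*B = 2 + B*B = 2 + B**2)
p/Z(v) = 378/(2 + (-39)**2) = 378/(2 + 1521) = 378/1523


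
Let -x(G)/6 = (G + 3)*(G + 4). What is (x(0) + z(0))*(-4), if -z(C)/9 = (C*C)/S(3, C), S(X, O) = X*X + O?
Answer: 288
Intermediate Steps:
x(G) = -6*(3 + G)*(4 + G) (x(G) = -6*(G + 3)*(G + 4) = -6*(3 + G)*(4 + G))
S(X, O) = O + X² (S(X, O) = X² + O = O + X²)
z(C) = -9*C²/(9 + C) (z(C) = -9*C*C/(C + 3²) = -9*C²/(C + 9) = -9*C²/(9 + C))
(x(0) + z(0))*(-4) = ((-72 - 42*0 - 6*0²) - 9*0²/(9 + 0))*(-4) = ((-72 + 0 - 6*0) - 9*0/9)*(-4) = ((-72 + 0 + 0) - 9*0*⅑)*(-4) = (-72 + 0)*(-4) = -72*(-4) = 288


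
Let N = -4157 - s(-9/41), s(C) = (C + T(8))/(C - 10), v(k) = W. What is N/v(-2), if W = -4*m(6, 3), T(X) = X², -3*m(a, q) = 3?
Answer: -434792/419 ≈ -1037.7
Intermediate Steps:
m(a, q) = -1 (m(a, q) = -⅓*3 = -1)
W = 4 (W = -4*(-1) = 4)
v(k) = 4
s(C) = (64 + C)/(-10 + C) (s(C) = (C + 8²)/(C - 10) = (C + 64)/(-10 + C) = (64 + C)/(-10 + C))
N = -1739168/419 (N = -4157 - (64 - 9/41)/(-10 - 9/41) = -4157 - 2615/((-419/41)*41) = -4157 - (-41)*2615/(419*41) = -4157 - 1*(-2615/419) = -4157 + 2615/419 = -1739168/419 ≈ -4150.8)
N/v(-2) = -1739168/419/4 = -1739168/419*¼ = -434792/419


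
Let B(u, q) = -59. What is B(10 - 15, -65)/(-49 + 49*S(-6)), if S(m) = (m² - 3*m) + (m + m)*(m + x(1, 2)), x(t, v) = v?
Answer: -59/4949 ≈ -0.011922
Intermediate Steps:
S(m) = m² - 3*m + 2*m*(2 + m) (S(m) = (m² - 3*m) + (m + m)*(m + 2) = (m² - 3*m) + (2*m)*(2 + m) = (m² - 3*m) + 2*m*(2 + m) = m² - 3*m + 2*m*(2 + m))
B(10 - 15, -65)/(-49 + 49*S(-6)) = -59/(-49 + 49*(-6*(1 + 3*(-6)))) = -59/(-49 + 49*(-6*(1 - 18))) = -59/(-49 + 49*(-6*(-17))) = -59/(-49 + 49*102) = -59/(-49 + 4998) = -59/4949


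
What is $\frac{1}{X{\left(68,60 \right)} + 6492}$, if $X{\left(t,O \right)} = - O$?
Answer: $\frac{1}{6432} \approx 0.00015547$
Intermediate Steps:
$\frac{1}{X{\left(68,60 \right)} + 6492} = \frac{1}{\left(-1\right) 60 + 6492} = \frac{1}{-60 + 6492} = \frac{1}{6432}$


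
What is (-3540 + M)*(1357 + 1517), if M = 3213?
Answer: -939798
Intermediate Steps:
(-3540 + M)*(1357 + 1517) = (-3540 + 3213)*(1357 + 1517) = -327*2874 = -939798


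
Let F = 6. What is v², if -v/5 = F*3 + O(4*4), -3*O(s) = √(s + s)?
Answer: 73700/9 - 1200*√2 ≈ 6491.8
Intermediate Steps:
O(s) = -√2*√s/3 (O(s) = -√(s + s)/3 = -√2*√s/3)
v = -90 + 20*√2/3 (v = -5*(6*3 - √2*√(4*4)/3) = -5*(18 - √2*√16/3) = -5*(18 - ⅓*√2*4) = -5*(18 - 4*√2/3) = -90 + 20*√2/3 ≈ -80.572)
v² = (-90 + 20*√2/3)²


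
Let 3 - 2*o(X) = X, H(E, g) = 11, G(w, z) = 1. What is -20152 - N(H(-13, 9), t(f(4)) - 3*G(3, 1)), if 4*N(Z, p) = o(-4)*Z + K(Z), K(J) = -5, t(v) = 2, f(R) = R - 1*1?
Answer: -161283/8 ≈ -20160.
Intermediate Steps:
f(R) = -1 + R (f(R) = R - 1 = -1 + R)
o(X) = 3/2 - X/2
N(Z, p) = -5/4 + 7*Z/8 (N(Z, p) = ((3/2 - ½*(-4))*Z - 5)/4 = ((3/2 + 2)*Z - 5)/4 = (7*Z/2 - 5)/4 = (-5 + 7*Z/2)/4 = -5/4 + 7*Z/8)
-20152 - N(H(-13, 9), t(f(4)) - 3*G(3, 1)) = -20152 - (-5/4 + (7/8)*11) = -20152 - (-5/4 + 77/8) = -20152 - 1*67/8 = -20152 - 67/8 = -161283/8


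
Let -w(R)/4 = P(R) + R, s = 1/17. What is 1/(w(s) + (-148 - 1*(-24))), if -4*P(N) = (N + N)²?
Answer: -289/35900 ≈ -0.0080501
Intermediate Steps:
P(N) = -N² (P(N) = -(N + N)²/4 = -4*N²/4 = -N²)
s = 1/17 ≈ 0.058824
w(R) = -4*R + 4*R² (w(R) = -4*(-R² + R) = -4*(R - R²) = -4*R + 4*R²)
1/(w(s) + (-148 - 1*(-24))) = 1/(4*(1/17)*(-1 + 1/17) + (-148 - 1*(-24))) = 1/(4*(1/17)*(-16/17) + (-148 + 24)) = 1/(-64/289 - 124) = 1/(-35900/289) = -289/35900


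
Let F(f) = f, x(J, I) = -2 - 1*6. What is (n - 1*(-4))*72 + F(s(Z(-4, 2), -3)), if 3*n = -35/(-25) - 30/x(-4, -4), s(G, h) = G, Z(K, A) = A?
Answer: 2068/5 ≈ 413.60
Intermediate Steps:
x(J, I) = -8 (x(J, I) = -2 - 6 = -8)
n = 103/60 (n = (-35/(-25) - 30/(-8))/3 = (-35*(-1/25) - 30*(-⅛))/3 = (7/5 + 15/4)/3 = (⅓)*(103/20) = 103/60 ≈ 1.7167)
(n - 1*(-4))*72 + F(s(Z(-4, 2), -3)) = (103/60 - 1*(-4))*72 + 2 = (103/60 + 4)*72 + 2 = (343/60)*72 + 2 = 2058/5 + 2 = 2068/5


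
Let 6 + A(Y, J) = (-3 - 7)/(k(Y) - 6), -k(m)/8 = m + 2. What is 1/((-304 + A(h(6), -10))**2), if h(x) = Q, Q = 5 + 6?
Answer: 121/11621281 ≈ 1.0412e-5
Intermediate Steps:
k(m) = -16 - 8*m (k(m) = -8*(m + 2) = -8*(2 + m) = -16 - 8*m)
Q = 11
h(x) = 11
A(Y, J) = -6 - 10/(-22 - 8*Y) (A(Y, J) = -6 + (-3 - 7)/((-16 - 8*Y) - 6) = -6 - 10/(-22 - 8*Y))
1/((-304 + A(h(6), -10))**2) = 1/((-304 + (-61 - 24*11)/(11 + 4*11))**2) = 1/((-304 + (-61 - 264)/(11 + 44))**2) = 1/((-304 - 325/55)**2) = 1/((-304 + (1/55)*(-325))**2) = 1/((-304 - 65/11)**2) = 1/((-3409/11)**2) = 1/(11621281/121) = 121/11621281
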